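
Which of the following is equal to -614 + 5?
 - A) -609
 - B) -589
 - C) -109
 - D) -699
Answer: A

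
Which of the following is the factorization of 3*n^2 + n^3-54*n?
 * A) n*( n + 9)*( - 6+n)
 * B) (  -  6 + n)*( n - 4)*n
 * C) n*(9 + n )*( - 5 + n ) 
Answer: A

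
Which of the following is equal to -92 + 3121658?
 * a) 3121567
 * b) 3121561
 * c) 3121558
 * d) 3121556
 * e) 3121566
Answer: e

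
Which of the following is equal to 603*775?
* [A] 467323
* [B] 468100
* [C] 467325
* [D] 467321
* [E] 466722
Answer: C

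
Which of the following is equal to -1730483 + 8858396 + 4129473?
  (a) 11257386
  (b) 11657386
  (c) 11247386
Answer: a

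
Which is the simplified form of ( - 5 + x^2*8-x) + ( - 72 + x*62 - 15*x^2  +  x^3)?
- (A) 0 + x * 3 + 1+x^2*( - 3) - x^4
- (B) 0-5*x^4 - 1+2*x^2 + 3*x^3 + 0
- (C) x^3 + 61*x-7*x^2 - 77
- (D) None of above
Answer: C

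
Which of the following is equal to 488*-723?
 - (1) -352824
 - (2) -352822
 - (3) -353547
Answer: 1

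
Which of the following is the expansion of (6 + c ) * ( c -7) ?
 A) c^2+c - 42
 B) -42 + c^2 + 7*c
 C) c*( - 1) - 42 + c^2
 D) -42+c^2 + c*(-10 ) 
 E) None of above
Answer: C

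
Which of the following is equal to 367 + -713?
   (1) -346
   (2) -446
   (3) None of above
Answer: 1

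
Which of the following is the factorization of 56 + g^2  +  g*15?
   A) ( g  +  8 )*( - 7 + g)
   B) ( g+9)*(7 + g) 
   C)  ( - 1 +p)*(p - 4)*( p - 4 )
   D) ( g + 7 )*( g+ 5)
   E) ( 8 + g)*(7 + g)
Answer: E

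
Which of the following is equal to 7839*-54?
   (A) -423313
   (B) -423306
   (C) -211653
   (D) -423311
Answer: B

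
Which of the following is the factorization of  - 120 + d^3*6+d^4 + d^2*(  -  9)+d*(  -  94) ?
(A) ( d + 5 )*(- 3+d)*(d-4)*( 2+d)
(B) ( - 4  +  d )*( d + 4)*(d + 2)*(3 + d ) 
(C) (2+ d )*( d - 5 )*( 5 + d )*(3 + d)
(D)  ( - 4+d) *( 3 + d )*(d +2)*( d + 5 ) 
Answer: D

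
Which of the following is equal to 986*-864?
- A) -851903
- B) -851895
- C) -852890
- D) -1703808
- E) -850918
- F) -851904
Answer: F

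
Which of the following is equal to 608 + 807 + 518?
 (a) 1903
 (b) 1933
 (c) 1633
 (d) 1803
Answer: b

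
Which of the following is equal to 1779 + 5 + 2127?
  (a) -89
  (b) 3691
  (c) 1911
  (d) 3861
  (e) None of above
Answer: e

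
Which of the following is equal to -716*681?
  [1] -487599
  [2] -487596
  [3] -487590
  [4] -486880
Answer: 2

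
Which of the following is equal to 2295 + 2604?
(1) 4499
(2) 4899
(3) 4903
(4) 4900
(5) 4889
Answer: 2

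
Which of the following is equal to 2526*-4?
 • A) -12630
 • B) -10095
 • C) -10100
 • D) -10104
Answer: D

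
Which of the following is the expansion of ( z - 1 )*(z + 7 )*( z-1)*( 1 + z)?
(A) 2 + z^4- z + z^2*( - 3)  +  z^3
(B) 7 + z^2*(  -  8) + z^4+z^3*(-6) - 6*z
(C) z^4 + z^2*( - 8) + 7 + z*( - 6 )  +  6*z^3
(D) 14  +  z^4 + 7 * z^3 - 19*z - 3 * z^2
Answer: C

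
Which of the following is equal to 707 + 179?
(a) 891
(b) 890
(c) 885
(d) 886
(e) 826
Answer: d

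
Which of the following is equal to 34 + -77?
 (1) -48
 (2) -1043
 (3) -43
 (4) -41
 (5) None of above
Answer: 3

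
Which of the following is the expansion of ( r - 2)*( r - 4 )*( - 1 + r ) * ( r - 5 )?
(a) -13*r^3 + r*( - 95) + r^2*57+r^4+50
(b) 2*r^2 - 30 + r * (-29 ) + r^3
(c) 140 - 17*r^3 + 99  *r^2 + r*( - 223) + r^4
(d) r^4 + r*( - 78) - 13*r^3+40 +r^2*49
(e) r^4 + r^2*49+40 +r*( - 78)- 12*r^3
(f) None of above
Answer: e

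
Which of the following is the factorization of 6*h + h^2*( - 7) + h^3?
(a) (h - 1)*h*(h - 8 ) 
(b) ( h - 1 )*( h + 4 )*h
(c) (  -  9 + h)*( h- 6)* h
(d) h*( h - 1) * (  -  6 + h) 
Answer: d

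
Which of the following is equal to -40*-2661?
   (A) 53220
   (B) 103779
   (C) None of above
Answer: C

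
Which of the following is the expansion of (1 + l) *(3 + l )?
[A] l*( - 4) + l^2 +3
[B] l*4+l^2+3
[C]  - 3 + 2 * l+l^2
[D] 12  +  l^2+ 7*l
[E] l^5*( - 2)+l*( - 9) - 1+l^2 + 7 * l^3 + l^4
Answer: B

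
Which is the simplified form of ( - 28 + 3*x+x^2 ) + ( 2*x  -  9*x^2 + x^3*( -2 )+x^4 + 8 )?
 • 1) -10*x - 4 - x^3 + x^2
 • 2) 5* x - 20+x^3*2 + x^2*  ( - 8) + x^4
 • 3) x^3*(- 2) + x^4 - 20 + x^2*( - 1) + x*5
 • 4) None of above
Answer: 4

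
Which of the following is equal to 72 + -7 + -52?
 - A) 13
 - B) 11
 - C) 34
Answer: A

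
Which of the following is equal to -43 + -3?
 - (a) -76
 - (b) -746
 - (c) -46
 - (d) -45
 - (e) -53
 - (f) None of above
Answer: c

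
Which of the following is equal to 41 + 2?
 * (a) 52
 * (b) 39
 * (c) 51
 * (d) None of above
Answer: d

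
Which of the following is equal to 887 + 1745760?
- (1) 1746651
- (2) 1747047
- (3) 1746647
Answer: 3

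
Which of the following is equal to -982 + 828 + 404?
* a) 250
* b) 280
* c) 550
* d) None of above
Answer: a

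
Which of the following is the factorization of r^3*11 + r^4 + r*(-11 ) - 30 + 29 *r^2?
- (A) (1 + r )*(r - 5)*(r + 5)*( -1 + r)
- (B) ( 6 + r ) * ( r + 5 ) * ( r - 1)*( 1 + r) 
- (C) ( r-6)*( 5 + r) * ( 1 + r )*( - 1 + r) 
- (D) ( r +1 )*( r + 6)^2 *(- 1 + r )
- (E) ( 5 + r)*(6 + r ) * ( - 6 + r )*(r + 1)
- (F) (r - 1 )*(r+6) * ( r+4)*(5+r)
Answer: B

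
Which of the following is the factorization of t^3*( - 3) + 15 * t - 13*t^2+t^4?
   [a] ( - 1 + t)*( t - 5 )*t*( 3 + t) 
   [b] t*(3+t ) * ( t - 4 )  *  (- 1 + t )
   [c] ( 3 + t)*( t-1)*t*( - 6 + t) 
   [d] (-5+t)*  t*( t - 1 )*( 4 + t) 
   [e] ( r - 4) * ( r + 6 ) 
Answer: a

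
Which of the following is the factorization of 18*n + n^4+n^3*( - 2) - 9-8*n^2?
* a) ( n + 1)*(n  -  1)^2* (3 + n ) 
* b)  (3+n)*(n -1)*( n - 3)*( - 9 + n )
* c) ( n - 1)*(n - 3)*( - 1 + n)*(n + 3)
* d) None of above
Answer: c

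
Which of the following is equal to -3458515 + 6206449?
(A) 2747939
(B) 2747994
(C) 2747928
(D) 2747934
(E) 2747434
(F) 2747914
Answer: D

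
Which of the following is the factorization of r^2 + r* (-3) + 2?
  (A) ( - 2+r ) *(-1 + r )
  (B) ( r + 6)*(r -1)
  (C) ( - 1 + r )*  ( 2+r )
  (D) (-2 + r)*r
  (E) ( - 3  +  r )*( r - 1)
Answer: A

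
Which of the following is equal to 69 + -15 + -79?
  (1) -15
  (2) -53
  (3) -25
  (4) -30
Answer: 3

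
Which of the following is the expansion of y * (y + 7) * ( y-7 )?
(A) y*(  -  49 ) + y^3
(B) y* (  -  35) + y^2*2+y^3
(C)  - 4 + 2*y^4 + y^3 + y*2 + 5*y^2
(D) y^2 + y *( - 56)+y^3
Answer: A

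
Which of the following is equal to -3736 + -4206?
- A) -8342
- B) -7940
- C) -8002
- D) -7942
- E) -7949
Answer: D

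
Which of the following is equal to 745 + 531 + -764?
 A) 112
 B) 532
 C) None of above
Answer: C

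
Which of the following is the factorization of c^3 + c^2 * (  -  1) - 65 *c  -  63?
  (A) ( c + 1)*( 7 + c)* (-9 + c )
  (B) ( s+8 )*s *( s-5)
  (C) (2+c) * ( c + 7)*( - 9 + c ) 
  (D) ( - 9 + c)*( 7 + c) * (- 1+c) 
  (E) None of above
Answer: A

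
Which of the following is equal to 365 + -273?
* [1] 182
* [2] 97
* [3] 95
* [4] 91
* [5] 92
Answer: 5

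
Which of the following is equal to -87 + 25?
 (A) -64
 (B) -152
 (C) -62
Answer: C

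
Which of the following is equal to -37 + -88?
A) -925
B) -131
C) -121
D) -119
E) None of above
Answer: E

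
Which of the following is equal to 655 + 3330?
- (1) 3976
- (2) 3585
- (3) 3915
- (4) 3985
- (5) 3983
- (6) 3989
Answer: 4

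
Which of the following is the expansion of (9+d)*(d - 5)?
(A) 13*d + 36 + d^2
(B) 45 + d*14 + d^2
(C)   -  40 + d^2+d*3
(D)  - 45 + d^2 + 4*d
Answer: D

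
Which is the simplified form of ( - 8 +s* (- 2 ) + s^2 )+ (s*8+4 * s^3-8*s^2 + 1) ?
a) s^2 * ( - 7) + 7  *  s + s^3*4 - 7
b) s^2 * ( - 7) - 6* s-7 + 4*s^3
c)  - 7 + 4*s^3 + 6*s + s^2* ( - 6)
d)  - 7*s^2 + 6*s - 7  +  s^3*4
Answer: d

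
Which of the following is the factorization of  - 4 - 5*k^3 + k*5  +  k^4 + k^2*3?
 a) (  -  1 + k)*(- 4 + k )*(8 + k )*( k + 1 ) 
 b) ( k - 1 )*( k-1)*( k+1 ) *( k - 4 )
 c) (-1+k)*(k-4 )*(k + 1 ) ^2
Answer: b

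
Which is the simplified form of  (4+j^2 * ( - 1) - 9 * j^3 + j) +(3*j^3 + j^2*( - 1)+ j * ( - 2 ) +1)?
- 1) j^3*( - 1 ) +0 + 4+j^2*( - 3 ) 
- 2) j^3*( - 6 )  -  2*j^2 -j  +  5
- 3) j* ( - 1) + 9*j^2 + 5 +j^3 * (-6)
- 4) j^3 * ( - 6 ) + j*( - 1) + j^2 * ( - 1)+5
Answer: 2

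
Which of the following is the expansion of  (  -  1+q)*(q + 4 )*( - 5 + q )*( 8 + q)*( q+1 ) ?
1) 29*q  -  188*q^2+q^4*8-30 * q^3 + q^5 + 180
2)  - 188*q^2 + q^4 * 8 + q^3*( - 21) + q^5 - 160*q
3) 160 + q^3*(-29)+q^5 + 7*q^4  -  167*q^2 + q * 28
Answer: 3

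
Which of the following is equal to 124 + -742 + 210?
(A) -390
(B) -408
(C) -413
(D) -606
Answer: B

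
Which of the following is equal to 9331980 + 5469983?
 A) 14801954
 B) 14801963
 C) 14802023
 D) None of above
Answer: B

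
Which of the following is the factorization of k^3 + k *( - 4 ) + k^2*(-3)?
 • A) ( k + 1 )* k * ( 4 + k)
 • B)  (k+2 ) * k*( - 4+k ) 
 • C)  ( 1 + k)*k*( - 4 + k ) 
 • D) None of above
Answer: C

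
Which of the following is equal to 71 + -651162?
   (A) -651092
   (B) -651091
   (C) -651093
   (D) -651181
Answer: B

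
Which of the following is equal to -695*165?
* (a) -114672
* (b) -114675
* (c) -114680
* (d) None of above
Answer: b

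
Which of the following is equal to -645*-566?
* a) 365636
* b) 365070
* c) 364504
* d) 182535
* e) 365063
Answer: b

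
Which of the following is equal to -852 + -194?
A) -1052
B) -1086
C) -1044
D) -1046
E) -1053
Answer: D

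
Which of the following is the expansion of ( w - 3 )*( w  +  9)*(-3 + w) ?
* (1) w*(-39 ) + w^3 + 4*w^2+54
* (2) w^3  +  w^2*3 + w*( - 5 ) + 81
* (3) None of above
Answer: 3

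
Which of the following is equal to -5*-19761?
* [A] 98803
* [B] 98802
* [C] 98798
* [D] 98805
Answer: D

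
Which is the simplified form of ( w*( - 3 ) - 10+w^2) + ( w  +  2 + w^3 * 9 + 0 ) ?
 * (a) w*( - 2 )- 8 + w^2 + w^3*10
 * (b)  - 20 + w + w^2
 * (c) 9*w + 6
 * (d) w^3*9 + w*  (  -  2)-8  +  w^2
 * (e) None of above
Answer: d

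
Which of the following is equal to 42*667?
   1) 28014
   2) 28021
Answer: 1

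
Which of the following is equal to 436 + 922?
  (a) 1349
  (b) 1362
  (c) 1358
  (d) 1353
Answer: c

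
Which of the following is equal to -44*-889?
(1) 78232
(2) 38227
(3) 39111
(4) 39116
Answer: 4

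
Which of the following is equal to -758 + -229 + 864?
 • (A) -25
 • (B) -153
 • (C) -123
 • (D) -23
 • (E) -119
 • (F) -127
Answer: C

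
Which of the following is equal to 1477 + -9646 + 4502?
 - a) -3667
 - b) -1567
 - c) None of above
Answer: a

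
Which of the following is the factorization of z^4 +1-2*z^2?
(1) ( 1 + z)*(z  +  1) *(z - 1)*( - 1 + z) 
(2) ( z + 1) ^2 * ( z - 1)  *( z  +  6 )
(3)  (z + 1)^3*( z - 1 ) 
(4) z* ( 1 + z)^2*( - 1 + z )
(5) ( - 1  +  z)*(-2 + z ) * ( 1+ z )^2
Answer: 1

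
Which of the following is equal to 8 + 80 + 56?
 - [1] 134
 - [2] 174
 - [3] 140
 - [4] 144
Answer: 4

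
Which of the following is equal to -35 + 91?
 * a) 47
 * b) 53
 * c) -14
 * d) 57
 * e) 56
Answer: e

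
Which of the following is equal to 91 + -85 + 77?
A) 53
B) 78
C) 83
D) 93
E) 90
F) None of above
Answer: C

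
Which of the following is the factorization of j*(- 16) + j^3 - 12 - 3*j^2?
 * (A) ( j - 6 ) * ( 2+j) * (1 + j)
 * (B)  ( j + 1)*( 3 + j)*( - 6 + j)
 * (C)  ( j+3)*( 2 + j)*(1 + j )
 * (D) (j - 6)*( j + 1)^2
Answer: A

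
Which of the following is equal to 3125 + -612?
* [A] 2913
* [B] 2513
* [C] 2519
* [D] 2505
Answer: B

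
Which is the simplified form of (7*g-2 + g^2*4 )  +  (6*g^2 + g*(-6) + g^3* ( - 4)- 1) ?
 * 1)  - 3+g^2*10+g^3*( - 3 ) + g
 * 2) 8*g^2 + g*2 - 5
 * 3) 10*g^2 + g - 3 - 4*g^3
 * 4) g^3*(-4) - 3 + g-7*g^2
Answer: 3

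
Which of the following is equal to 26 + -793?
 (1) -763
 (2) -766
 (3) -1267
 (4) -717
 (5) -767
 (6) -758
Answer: 5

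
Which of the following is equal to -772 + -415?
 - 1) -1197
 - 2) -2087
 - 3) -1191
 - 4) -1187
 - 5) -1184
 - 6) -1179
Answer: 4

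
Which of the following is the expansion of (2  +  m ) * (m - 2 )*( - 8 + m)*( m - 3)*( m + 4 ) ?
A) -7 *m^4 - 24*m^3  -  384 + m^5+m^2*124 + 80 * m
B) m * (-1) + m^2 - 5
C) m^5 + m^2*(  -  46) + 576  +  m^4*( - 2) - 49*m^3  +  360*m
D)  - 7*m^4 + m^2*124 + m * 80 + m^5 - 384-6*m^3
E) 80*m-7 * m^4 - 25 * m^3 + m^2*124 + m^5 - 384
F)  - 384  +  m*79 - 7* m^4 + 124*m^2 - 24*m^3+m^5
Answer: A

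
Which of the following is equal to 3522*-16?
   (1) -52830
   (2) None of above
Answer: 2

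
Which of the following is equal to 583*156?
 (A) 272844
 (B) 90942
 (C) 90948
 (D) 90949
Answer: C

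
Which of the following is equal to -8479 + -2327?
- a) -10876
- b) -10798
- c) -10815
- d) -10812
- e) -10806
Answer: e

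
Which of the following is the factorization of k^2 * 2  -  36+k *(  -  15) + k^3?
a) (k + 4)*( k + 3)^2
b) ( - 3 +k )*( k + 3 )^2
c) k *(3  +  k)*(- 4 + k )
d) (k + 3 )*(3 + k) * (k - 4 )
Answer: d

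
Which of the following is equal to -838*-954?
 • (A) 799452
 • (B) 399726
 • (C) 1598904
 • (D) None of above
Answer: A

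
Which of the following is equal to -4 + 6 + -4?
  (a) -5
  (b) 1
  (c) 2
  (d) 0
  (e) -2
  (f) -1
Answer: e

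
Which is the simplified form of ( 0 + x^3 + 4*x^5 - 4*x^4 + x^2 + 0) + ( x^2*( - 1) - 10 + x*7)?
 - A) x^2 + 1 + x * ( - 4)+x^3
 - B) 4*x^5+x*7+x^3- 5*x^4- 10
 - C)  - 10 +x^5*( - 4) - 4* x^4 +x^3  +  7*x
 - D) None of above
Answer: D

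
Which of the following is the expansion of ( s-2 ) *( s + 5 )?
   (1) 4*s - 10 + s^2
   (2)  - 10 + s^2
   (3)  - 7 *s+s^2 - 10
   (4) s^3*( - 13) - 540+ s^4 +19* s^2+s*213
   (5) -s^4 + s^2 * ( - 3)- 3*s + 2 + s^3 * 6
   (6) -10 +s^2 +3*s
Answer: 6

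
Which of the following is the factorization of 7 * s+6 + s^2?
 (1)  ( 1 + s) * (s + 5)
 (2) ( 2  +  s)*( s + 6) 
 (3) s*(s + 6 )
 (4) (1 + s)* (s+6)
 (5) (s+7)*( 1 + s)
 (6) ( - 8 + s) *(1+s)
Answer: 4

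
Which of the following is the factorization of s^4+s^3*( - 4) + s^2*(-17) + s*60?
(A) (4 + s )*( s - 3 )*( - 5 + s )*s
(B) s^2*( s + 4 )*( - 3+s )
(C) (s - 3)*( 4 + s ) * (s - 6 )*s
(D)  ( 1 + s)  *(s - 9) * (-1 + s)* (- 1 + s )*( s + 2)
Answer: A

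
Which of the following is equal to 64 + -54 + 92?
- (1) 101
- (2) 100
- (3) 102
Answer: 3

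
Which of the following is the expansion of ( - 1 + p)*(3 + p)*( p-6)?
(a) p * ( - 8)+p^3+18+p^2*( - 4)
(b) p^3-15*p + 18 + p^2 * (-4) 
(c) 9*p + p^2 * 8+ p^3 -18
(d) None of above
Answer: b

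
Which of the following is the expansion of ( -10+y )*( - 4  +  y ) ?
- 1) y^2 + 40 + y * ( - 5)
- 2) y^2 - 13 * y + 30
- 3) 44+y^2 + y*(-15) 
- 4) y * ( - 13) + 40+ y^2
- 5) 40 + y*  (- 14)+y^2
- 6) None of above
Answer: 5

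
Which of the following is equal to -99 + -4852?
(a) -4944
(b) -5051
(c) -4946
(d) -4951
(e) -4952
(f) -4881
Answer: d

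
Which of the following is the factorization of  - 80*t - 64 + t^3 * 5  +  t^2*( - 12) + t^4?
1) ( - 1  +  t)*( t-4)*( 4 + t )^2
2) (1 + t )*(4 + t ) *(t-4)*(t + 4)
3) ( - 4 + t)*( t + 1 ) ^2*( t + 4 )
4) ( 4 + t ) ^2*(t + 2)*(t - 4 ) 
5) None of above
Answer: 2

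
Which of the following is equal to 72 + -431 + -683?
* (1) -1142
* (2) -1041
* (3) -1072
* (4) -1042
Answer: 4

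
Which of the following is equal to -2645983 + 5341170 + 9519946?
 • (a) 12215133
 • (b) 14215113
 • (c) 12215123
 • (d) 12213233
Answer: a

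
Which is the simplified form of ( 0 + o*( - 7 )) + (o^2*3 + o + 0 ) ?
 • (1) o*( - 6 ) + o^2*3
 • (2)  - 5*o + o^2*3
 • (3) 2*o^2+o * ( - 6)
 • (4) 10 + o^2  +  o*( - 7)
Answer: 1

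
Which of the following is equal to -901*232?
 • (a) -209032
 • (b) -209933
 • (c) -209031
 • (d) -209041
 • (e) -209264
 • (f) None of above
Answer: a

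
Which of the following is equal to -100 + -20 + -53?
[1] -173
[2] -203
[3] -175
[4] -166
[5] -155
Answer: 1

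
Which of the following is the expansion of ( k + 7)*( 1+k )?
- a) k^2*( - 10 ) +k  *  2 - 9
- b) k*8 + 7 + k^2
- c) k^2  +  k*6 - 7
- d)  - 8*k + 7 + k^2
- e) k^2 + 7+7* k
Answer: b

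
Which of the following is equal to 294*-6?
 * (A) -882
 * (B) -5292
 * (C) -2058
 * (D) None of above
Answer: D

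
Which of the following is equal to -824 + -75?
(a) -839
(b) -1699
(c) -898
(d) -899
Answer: d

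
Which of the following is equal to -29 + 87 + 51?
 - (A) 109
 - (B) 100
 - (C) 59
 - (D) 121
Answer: A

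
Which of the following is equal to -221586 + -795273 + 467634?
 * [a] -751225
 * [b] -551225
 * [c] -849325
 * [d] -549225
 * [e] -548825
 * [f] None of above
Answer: d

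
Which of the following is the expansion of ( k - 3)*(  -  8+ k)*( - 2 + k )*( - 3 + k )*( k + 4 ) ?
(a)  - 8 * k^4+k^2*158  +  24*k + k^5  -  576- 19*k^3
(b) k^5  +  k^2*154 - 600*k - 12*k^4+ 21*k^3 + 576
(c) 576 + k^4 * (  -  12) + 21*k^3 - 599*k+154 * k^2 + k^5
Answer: b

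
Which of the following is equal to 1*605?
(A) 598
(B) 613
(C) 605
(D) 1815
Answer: C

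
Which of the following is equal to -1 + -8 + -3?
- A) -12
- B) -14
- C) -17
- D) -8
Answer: A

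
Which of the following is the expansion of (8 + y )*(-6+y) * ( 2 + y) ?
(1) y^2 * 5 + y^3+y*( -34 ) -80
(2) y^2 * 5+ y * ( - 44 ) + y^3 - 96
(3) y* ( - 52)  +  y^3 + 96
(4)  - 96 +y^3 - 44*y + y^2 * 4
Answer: 4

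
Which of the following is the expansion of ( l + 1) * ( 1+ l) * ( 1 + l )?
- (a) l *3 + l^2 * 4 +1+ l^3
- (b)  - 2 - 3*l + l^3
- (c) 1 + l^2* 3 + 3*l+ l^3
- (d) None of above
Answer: c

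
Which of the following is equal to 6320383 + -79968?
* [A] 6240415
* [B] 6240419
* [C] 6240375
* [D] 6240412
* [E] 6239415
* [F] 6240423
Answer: A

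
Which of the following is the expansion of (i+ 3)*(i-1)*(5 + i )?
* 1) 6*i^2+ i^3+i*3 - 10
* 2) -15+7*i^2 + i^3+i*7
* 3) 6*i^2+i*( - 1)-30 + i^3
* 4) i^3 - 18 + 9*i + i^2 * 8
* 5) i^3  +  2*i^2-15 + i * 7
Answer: 2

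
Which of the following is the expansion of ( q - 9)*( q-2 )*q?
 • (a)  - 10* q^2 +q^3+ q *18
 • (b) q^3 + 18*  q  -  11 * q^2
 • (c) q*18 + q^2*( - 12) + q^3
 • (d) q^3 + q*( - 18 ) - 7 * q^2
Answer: b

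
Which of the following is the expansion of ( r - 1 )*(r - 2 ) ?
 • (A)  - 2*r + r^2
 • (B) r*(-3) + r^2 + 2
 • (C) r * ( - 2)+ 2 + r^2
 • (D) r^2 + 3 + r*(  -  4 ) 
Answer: B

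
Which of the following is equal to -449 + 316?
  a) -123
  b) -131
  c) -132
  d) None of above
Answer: d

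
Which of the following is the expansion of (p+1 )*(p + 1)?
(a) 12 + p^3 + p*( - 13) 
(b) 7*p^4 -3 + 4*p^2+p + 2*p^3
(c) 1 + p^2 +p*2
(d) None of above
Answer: c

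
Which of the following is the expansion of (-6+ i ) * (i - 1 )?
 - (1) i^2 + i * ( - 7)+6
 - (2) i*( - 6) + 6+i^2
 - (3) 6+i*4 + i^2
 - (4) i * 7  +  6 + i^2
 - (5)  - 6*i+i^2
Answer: 1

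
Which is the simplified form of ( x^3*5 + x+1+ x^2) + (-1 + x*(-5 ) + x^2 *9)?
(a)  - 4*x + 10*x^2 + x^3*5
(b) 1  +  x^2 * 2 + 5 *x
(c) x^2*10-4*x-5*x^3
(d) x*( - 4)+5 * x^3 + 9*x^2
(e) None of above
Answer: a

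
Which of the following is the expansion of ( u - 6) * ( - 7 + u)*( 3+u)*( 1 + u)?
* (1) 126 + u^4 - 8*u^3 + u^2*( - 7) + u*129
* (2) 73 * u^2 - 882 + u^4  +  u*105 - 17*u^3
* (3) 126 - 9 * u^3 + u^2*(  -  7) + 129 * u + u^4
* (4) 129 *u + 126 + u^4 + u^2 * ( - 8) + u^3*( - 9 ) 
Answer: 3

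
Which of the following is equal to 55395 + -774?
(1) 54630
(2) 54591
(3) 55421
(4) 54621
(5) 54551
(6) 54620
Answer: 4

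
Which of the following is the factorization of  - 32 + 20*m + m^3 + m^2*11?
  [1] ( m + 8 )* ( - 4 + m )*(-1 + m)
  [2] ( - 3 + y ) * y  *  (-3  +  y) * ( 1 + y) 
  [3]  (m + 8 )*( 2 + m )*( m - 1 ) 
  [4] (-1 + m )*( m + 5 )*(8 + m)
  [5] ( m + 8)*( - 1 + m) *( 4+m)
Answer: 5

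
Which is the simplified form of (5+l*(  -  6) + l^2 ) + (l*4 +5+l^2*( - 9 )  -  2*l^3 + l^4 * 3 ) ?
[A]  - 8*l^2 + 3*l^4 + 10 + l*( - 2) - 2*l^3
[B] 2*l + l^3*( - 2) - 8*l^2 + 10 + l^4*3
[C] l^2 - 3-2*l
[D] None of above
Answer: A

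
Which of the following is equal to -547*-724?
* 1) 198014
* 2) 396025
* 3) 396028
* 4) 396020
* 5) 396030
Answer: 3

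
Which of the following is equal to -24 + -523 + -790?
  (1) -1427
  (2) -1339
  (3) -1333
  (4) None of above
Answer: 4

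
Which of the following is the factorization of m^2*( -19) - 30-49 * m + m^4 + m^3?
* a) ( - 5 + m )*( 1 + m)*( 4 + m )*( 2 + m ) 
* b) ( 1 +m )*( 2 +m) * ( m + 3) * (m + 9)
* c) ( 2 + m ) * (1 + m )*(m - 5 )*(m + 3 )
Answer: c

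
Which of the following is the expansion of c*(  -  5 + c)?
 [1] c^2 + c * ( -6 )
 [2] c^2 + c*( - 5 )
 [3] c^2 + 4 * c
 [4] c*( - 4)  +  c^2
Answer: 2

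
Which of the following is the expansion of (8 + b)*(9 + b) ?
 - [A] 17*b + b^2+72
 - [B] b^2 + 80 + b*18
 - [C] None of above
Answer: A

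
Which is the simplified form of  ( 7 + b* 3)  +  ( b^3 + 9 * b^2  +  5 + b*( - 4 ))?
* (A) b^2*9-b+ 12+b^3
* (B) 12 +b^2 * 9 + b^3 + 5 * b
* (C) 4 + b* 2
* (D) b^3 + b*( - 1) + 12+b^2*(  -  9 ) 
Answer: A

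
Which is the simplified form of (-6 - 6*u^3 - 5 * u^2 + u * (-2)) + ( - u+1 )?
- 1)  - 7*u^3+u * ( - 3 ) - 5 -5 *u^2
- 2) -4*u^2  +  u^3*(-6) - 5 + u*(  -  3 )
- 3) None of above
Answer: 3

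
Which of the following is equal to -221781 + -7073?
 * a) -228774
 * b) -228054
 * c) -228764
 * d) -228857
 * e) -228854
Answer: e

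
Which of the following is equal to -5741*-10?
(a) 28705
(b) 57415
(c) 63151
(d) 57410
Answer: d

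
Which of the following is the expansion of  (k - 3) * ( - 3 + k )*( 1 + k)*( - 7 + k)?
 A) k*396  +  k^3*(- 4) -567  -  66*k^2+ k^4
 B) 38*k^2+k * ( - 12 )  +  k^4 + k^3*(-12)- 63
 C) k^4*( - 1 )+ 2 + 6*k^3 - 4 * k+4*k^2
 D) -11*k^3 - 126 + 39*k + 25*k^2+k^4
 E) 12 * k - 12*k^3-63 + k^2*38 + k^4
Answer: B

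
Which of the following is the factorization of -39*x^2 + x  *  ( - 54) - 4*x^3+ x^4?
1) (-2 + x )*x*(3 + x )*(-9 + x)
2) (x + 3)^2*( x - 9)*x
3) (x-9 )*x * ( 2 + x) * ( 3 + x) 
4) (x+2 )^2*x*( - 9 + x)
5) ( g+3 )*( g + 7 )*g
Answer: 3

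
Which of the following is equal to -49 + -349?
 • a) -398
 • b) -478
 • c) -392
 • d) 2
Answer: a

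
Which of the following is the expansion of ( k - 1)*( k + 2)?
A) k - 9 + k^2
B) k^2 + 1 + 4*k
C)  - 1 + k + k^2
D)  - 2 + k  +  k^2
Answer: D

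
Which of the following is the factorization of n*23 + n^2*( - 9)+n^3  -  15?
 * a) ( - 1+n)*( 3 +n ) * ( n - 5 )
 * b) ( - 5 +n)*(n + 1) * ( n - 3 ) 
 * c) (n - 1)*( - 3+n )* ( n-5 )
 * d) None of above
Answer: c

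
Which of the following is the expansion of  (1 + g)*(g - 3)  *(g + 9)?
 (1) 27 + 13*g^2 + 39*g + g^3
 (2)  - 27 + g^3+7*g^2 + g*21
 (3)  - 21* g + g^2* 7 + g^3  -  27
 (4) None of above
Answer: 3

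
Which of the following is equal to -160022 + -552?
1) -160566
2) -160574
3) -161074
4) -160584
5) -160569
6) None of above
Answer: 2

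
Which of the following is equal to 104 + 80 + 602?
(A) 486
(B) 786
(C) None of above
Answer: B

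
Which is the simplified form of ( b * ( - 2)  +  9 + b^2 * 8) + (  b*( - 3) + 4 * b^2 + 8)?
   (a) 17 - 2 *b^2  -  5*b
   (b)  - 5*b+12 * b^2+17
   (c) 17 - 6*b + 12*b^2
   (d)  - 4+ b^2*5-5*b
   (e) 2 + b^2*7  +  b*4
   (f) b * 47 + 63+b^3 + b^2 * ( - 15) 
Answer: b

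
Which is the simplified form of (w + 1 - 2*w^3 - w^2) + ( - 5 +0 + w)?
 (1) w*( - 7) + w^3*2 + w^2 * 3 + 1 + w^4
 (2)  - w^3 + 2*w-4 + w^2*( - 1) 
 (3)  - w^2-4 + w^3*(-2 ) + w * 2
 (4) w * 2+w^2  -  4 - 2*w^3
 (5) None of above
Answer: 3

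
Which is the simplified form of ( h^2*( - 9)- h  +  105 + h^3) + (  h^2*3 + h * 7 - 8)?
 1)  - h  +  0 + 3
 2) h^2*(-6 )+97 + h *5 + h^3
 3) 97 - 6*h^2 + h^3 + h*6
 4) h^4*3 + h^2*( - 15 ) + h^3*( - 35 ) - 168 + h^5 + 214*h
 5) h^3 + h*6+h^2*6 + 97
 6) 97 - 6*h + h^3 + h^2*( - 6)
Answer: 3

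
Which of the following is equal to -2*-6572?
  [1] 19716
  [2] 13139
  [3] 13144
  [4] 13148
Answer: 3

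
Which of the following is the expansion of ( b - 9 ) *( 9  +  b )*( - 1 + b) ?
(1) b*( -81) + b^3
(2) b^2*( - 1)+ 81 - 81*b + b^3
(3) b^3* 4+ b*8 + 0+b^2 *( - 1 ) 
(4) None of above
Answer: 2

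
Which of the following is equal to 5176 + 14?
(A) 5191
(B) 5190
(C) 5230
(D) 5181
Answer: B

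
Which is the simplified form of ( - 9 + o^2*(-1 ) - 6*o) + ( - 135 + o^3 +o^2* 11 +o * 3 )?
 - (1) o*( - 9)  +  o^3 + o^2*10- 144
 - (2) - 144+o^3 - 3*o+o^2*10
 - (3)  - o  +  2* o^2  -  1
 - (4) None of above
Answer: 2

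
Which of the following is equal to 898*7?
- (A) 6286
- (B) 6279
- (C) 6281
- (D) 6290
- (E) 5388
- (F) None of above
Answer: A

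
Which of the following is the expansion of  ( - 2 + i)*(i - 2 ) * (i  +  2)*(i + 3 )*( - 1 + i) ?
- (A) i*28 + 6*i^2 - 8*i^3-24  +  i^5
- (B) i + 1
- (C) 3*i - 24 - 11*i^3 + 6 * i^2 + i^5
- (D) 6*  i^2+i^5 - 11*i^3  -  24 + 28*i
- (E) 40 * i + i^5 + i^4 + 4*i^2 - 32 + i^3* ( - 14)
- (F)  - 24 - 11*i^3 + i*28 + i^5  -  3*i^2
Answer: D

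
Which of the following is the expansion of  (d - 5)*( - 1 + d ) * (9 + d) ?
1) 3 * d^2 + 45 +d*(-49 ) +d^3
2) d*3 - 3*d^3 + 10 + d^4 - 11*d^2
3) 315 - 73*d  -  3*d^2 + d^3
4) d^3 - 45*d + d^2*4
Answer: 1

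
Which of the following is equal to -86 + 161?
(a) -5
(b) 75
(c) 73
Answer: b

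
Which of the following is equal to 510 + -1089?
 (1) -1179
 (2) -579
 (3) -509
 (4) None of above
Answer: 2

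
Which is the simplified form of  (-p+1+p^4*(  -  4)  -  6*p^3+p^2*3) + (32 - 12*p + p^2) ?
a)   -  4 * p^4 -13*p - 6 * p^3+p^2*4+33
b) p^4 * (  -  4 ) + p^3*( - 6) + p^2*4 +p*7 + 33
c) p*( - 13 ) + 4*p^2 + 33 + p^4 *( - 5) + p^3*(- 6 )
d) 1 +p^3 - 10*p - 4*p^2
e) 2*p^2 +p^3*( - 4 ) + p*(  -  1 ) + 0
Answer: a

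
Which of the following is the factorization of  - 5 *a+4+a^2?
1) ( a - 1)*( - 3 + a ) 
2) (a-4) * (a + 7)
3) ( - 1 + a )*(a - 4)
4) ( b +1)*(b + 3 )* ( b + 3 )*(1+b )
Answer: 3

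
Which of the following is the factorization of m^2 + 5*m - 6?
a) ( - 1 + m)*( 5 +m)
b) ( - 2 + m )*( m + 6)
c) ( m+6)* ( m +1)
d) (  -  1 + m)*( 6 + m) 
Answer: d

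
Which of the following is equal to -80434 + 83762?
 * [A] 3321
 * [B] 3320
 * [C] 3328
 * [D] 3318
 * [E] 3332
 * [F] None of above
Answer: C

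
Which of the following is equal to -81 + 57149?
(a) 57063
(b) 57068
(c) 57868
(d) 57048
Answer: b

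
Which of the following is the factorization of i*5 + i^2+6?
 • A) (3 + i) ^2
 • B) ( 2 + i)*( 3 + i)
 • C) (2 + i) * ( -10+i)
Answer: B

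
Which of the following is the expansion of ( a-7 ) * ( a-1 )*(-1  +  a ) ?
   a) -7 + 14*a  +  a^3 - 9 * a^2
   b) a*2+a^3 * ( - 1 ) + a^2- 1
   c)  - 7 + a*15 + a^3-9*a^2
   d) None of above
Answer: c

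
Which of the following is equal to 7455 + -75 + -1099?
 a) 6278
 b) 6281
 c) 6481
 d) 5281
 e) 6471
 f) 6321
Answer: b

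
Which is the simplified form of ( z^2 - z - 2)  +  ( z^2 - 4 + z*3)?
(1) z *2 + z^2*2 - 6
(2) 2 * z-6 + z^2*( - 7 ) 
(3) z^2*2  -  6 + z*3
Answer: 1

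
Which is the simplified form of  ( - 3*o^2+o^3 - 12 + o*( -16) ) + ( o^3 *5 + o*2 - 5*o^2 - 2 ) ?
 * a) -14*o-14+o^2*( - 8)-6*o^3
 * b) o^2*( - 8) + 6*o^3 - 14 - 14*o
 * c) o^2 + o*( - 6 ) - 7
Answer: b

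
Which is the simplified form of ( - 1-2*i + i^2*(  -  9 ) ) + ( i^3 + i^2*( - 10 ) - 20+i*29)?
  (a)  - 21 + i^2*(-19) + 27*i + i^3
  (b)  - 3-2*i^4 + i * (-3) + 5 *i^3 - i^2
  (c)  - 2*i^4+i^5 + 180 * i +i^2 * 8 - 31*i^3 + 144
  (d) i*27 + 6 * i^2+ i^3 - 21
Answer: a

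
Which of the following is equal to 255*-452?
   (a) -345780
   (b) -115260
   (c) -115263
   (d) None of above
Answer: b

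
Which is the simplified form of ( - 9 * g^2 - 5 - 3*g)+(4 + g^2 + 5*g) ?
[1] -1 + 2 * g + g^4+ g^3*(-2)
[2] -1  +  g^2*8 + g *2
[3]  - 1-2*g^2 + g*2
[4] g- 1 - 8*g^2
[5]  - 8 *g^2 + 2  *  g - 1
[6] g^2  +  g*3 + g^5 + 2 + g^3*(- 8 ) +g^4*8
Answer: 5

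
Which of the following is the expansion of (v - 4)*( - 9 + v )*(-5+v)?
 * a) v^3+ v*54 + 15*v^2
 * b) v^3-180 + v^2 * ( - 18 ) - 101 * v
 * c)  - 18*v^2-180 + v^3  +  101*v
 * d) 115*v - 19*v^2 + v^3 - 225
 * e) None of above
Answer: c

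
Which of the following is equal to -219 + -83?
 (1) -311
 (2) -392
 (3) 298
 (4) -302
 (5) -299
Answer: 4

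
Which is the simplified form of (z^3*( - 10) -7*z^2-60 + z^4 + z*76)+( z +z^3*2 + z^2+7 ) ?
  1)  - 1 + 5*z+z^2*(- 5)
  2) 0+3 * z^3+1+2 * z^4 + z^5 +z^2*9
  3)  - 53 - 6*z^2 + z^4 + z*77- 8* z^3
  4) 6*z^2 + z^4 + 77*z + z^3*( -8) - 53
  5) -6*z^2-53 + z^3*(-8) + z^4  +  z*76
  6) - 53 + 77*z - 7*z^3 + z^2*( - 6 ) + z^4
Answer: 3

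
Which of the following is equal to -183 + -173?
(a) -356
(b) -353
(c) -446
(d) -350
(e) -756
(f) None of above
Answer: a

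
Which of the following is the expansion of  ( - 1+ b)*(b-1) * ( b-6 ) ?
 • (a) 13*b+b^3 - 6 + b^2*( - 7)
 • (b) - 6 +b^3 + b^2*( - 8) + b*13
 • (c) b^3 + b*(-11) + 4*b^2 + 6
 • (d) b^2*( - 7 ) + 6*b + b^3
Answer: b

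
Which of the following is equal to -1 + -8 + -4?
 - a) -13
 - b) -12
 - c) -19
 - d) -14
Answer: a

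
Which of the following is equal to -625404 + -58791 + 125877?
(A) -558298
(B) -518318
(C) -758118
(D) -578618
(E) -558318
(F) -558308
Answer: E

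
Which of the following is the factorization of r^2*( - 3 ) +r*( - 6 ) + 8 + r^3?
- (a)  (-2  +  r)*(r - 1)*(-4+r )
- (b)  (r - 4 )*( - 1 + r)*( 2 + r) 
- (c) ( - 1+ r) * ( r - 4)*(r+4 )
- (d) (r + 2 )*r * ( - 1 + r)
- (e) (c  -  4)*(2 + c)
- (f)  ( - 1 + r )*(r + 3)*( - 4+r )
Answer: b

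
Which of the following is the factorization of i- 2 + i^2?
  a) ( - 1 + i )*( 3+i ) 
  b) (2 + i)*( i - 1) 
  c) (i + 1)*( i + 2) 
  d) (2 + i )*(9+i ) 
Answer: b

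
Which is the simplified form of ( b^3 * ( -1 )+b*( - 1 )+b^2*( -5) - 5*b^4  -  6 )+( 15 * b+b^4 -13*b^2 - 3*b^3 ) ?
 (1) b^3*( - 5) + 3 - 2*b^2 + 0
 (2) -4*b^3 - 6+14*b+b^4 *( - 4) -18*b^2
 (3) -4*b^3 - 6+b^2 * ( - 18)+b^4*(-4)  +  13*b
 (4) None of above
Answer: 2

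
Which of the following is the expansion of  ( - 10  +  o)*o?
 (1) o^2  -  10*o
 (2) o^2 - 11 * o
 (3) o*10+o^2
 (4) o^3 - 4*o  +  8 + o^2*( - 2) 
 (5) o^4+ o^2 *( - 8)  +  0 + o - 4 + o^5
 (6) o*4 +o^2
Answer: 1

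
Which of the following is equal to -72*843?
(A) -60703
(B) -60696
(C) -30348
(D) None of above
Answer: B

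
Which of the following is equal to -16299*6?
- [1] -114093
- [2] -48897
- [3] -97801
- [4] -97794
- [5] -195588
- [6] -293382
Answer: 4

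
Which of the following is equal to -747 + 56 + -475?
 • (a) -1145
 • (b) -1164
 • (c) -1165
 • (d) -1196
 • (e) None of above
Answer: e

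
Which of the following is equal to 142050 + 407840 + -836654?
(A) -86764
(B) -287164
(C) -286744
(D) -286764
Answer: D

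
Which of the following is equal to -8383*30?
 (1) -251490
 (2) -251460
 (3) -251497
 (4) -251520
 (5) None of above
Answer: 1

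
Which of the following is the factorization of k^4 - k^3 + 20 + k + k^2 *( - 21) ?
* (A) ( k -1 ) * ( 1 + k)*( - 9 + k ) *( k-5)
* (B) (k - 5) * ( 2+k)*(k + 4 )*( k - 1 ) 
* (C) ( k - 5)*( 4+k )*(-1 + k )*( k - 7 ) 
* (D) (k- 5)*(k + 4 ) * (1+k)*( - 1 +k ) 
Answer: D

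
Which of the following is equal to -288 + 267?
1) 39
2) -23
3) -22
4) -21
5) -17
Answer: 4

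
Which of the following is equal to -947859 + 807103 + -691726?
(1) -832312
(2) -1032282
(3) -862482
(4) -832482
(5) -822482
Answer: 4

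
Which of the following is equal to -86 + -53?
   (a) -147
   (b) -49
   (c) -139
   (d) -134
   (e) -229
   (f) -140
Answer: c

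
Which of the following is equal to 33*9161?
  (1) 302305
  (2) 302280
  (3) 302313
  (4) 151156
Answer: 3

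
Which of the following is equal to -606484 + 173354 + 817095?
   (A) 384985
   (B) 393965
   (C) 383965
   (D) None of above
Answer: C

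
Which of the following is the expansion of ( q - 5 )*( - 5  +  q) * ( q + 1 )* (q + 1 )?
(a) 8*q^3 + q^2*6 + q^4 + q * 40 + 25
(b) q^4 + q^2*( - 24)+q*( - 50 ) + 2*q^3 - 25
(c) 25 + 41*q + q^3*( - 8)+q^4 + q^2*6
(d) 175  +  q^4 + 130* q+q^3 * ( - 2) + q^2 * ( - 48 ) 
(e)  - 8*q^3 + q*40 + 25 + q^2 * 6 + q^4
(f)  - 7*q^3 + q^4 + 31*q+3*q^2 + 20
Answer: e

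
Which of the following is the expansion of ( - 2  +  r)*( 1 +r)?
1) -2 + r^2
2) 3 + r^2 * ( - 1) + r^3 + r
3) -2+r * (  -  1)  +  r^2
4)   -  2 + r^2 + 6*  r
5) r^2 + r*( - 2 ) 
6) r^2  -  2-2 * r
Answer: 3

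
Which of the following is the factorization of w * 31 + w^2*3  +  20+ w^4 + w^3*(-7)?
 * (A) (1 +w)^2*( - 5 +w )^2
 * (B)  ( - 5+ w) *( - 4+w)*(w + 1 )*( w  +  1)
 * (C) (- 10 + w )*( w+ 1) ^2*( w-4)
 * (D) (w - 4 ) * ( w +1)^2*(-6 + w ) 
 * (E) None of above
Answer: B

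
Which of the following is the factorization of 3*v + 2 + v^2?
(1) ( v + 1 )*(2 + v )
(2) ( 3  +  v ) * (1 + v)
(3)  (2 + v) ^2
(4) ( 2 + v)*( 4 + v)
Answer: 1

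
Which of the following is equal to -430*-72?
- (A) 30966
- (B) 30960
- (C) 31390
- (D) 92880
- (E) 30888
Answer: B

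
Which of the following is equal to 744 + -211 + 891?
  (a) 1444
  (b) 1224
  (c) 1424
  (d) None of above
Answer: c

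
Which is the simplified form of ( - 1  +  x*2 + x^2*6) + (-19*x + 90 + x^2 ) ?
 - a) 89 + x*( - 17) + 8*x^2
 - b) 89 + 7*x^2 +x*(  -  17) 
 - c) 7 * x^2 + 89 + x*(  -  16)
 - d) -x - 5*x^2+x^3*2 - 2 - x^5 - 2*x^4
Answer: b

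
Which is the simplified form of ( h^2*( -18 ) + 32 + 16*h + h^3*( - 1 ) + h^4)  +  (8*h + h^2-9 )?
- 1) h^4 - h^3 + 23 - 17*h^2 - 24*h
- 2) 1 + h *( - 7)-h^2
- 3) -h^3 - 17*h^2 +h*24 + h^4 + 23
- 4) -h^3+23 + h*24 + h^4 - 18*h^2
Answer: 3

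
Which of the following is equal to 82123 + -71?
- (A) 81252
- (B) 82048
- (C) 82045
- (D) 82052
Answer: D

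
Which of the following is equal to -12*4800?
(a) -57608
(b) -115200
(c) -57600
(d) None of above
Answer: c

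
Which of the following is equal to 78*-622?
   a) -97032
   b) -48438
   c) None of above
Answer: c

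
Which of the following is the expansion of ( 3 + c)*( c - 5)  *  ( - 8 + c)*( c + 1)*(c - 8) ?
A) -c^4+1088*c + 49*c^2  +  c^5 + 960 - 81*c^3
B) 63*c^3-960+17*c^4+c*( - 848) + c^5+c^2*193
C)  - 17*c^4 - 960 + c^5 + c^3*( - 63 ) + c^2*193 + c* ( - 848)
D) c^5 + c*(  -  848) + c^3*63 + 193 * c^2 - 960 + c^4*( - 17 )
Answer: D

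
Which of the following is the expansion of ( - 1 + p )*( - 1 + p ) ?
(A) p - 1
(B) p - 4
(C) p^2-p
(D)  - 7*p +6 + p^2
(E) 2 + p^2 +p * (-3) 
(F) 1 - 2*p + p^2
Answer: F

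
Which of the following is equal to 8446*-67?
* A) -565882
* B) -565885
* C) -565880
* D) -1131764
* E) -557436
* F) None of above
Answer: A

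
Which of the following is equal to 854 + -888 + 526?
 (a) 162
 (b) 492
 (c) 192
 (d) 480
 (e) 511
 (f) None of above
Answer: b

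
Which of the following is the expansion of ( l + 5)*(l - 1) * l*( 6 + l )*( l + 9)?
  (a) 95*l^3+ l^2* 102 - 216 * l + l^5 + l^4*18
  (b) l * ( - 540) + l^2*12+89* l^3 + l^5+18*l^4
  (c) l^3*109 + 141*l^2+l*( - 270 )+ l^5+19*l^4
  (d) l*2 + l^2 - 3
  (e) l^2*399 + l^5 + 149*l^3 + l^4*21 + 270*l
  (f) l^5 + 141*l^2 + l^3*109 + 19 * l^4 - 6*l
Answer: c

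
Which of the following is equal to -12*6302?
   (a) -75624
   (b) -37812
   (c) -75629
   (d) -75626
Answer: a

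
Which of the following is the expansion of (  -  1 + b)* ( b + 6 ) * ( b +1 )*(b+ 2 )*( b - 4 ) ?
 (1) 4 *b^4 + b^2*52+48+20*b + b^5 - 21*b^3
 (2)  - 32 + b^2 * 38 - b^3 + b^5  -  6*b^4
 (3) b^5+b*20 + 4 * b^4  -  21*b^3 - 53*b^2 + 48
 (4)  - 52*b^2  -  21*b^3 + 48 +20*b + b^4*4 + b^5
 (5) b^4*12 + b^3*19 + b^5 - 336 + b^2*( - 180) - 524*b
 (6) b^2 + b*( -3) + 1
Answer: 4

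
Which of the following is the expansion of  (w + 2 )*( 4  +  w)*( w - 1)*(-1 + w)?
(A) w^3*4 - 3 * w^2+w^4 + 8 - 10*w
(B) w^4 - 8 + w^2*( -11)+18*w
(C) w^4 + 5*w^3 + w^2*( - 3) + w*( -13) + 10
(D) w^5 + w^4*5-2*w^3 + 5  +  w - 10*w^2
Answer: A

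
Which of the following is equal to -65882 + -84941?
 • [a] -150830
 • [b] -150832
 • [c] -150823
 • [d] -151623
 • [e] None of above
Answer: c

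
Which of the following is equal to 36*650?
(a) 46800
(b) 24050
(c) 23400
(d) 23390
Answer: c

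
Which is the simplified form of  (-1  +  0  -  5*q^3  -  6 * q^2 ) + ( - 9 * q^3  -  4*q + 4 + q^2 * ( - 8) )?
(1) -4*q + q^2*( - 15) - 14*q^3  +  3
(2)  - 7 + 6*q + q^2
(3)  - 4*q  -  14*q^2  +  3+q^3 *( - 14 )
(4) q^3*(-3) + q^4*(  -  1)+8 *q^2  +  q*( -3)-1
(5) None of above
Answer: 3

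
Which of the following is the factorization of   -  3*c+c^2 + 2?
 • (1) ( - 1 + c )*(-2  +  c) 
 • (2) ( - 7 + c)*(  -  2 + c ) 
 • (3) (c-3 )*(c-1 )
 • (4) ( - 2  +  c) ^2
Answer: 1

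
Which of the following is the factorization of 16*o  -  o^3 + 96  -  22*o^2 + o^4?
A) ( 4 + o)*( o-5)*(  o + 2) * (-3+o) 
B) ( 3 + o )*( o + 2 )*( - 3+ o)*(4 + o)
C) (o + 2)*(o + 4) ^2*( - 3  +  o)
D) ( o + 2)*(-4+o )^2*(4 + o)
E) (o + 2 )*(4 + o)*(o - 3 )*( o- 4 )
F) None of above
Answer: E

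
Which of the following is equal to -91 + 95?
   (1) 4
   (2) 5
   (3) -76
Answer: 1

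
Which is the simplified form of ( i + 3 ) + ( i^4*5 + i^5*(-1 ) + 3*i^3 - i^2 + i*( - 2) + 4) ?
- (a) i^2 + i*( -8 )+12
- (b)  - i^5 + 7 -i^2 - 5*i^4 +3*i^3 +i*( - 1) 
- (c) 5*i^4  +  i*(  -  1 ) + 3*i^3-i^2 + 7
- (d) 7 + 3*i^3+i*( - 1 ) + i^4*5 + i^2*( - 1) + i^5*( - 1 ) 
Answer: d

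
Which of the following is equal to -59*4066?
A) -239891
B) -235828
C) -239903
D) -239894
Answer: D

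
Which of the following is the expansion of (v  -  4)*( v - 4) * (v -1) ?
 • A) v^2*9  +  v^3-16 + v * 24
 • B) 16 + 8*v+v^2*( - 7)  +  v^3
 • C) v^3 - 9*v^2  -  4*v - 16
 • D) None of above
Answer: D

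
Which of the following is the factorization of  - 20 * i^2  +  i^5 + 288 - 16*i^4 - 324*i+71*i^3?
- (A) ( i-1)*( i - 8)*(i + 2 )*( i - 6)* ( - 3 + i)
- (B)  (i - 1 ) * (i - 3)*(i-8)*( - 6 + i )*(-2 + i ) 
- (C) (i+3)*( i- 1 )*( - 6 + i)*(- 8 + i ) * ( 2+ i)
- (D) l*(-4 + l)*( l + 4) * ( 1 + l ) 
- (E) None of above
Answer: A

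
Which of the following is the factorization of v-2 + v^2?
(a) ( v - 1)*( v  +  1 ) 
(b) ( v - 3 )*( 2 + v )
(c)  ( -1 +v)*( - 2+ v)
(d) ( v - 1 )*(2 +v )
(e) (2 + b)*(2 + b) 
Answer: d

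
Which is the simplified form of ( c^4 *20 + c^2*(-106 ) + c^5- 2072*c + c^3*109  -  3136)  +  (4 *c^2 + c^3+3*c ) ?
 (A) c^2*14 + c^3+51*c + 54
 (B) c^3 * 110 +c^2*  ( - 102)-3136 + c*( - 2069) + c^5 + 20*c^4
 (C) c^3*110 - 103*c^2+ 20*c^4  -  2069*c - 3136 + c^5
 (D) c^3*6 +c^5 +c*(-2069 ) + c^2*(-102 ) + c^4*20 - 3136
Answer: B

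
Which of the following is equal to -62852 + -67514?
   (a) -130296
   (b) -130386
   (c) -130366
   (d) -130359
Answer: c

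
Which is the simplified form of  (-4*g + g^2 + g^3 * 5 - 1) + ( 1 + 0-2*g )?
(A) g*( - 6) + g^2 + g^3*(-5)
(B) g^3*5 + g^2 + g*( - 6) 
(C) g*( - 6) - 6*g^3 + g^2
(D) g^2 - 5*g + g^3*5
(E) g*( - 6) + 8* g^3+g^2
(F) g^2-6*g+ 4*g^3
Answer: B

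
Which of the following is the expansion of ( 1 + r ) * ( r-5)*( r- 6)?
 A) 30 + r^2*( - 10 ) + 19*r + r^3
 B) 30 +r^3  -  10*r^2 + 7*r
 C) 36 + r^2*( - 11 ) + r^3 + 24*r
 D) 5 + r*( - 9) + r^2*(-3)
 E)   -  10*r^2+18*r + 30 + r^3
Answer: A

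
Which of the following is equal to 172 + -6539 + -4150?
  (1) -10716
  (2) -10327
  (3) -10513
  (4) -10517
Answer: 4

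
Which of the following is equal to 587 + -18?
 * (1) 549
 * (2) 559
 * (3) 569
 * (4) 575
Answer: 3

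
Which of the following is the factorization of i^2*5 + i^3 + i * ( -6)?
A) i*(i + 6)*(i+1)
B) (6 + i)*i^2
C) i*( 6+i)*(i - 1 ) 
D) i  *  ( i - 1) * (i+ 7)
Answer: C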